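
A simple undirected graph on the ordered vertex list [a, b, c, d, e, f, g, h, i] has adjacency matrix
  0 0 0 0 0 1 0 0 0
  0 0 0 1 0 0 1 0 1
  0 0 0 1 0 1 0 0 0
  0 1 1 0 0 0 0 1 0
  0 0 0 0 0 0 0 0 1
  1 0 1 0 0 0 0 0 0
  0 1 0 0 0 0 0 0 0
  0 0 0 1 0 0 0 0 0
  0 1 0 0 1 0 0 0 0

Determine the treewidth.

A width-1 tree decomposition is:
Bags: B1 = {c, d}  B2 = {b, d}  B3 = {b, i}  B4 = {c, f}  B5 = {d, h}  B6 = {b, g}  B7 = {e, i}  B8 = {a, f}
Tree: B1–B2, B2–B3, B1–B4, B2–B5, B3–B6, B3–B7, B4–B8
The largest bag has 2 vertices, giving width 1; this decomposition certifies tw(G) ≤ 1. G has an edge, so its treewidth is at least 1. The upper and lower bounds meet at 1, so that is the treewidth.

1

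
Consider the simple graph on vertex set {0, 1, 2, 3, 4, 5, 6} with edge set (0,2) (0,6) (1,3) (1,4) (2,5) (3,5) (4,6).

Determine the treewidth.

A width-2 tree decomposition is:
Bags: B1 = {1, 4, 6}  B2 = {0, 1, 6}  B3 = {0, 1, 2}  B4 = {1, 2, 5}  B5 = {1, 3, 5}
Tree: B1–B2, B2–B3, B3–B4, B4–B5
Each bag holds 3 vertices, so the decomposition has width 2, which upper-bounds the treewidth. Since 1–4–6–0–2–5–3–1 is a cycle in G, G is not acyclic. Forests are exactly the graphs of treewidth ≤ 1, so tw(G) ≥ 2. Therefore the treewidth is 2.

2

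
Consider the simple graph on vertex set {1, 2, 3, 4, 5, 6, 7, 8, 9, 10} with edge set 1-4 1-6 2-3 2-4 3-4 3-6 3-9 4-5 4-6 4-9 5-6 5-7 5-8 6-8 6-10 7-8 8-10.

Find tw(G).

2

A width-2 tree decomposition is:
Bags: B1 = {6, 8, 10}  B2 = {5, 6, 8}  B3 = {4, 5, 6}  B4 = {1, 4, 6}  B5 = {3, 4, 6}  B6 = {2, 3, 4}  B7 = {3, 4, 9}  B8 = {5, 7, 8}
Tree: B1–B2, B2–B3, B3–B4, B3–B5, B5–B6, B6–B7, B2–B8
The largest bag has 3 vertices, giving width 2; this decomposition certifies tw(G) ≤ 2. Conversely, {6, 8, 10} is a clique of size 3, and the vertices of any clique must share a bag in every tree decomposition; so some bag has ≥ 3 vertices and tw(G) ≥ 2. The upper and lower bounds meet at 2, so that is the treewidth.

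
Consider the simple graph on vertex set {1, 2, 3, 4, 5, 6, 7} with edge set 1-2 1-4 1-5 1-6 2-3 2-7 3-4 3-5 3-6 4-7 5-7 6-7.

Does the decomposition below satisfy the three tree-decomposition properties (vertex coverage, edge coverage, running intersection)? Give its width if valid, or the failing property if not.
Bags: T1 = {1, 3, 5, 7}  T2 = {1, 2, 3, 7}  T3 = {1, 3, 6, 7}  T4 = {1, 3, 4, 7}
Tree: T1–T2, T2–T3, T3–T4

Vertex coverage: the bags together contain {1, 2, 3, 4, 5, 6, 7}, the full vertex set. Edge coverage: each edge of G has both endpoints in at least one bag. Running intersection: for every vertex, the bags containing it form a connected subtree. All three properties hold, so this is a valid tree decomposition of width max|bag| − 1 = 3, and hence tw(G) ≤ 3.

Yes; width 3.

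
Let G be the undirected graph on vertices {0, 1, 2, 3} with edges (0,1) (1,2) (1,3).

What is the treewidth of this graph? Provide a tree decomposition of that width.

Treewidth 1.
One such decomposition:
Bags: B1 = {1, 3}  B2 = {0, 1}  B3 = {1, 2}
Tree: B1–B2, B1–B3

Every bag has size at most 2, so the width is 2 − 1 = 1 and tw(G) ≤ 1. Any graph with an edge has treewidth ≥ 1, and G has the edge 1–3. Therefore the treewidth is 1.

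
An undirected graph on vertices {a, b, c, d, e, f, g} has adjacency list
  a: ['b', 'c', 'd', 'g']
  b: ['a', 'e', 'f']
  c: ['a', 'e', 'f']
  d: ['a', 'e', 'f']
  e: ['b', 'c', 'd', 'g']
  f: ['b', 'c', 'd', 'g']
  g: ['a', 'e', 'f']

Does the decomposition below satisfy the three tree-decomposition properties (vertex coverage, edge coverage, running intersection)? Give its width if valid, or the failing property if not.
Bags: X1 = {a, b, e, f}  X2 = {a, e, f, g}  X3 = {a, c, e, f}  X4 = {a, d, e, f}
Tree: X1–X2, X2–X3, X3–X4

Vertex coverage: the bags together contain {a, b, c, d, e, f, g}, the full vertex set. Edge coverage: each edge of G has both endpoints in at least one bag. Running intersection: for every vertex, the bags containing it form a connected subtree. All three properties hold, so this is a valid tree decomposition of width max|bag| − 1 = 3, and hence tw(G) ≤ 3.

Yes; width 3.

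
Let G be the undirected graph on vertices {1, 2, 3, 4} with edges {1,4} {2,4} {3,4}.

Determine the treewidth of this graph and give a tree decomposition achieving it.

Treewidth 1.
Bags: B1 = {1, 4}  B2 = {3, 4}  B3 = {2, 4}
Tree: B1–B2, B2–B3

Each bag holds 2 vertices, so the decomposition has width 1, which upper-bounds the treewidth. Since G has at least one edge (e.g. 4–1), it is not an edgeless graph, so tw(G) ≥ 1. The upper and lower bounds meet at 1, so that is the treewidth.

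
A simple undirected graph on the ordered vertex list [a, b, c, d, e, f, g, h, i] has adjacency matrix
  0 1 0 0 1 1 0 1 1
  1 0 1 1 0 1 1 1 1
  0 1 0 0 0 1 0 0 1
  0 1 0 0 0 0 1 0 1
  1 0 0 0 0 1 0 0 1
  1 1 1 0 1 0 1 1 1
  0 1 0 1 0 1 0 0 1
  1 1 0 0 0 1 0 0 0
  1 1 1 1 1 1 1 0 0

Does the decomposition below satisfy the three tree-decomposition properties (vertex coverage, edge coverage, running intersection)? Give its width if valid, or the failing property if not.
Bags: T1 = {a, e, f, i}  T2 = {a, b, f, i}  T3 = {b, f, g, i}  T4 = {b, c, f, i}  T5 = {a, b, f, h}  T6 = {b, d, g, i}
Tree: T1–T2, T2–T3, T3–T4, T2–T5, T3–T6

Yes; width 3.

Every vertex of G appears in some bag (union = {a, b, c, d, e, f, g, h, i}); every edge is covered by a bag; and for each vertex v the set of bags containing v is connected in the bag tree. The decomposition is therefore valid. The largest bag has 4 vertices, so the width is 3.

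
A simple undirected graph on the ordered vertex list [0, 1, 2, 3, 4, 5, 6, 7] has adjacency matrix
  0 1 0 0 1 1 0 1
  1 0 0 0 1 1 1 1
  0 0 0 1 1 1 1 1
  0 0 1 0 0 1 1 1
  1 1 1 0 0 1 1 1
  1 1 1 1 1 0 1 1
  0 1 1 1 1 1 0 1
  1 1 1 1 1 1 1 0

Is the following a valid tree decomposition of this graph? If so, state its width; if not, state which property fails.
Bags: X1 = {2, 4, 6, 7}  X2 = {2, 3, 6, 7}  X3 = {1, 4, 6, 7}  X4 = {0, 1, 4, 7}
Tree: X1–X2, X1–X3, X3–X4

A tree decomposition must satisfy three properties: every vertex lies in some bag; for every edge, both endpoints lie together in some bag; and for every vertex, the bags containing it form a connected subtree. Here vertex 5 appears in no bag, so the decomposition is invalid.

No — vertex 5 appears in no bag.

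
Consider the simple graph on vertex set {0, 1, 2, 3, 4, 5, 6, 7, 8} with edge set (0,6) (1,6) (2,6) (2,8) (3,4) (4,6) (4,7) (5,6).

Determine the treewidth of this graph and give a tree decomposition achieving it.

Treewidth 1.
One such decomposition:
Bags: B1 = {0, 6}  B2 = {4, 6}  B3 = {5, 6}  B4 = {4, 7}  B5 = {2, 6}  B6 = {2, 8}  B7 = {3, 4}  B8 = {1, 6}
Tree: B1–B2, B1–B3, B2–B4, B1–B5, B5–B6, B4–B7, B5–B8

Each bag holds 2 vertices, so the decomposition has width 1, which upper-bounds the treewidth. Since G has at least one edge (e.g. 0–6), it is not an edgeless graph, so tw(G) ≥ 1. Combining the bounds, tw(G) = 1.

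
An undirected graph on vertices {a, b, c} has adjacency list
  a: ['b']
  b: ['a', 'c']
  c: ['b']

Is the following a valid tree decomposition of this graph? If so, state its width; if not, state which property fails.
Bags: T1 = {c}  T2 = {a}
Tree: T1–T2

A tree decomposition must satisfy three properties: every vertex lies in some bag; for every edge, both endpoints lie together in some bag; and for every vertex, the bags containing it form a connected subtree. Here vertex b appears in no bag, so the decomposition is invalid.

No — vertex b appears in no bag.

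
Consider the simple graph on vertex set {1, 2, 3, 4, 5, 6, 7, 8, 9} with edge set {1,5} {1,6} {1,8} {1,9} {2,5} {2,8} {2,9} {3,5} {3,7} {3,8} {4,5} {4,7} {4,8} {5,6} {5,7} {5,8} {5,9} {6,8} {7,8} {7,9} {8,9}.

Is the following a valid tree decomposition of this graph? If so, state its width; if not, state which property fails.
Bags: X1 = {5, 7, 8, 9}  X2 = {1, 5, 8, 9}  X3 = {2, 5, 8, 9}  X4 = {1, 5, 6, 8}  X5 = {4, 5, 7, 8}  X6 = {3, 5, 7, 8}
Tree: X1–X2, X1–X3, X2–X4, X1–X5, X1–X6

Vertex coverage: the bags together contain {1, 2, 3, 4, 5, 6, 7, 8, 9}, the full vertex set. Edge coverage: each edge of G has both endpoints in at least one bag. Running intersection: for every vertex, the bags containing it form a connected subtree. All three properties hold, so this is a valid tree decomposition of width max|bag| − 1 = 3, and hence tw(G) ≤ 3.

Yes; width 3.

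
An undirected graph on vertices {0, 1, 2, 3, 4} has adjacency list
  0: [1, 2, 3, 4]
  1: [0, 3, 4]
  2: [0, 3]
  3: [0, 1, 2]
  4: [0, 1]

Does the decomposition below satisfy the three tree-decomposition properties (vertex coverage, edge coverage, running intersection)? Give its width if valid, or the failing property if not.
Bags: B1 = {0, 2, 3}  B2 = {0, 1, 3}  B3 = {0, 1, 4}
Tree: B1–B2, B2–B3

Vertex coverage: the bags together contain {0, 1, 2, 3, 4}, the full vertex set. Edge coverage: each edge of G has both endpoints in at least one bag. Running intersection: for every vertex, the bags containing it form a connected subtree. All three properties hold, so this is a valid tree decomposition of width max|bag| − 1 = 2, and hence tw(G) ≤ 2.

Yes; width 2.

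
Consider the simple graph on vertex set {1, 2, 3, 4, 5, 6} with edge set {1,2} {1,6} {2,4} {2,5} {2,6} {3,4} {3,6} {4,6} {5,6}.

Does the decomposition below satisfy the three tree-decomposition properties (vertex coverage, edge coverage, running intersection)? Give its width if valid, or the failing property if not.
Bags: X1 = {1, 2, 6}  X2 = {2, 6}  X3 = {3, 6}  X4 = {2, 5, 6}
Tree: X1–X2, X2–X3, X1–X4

A tree decomposition must satisfy three properties: every vertex lies in some bag; for every edge, both endpoints lie together in some bag; and for every vertex, the bags containing it form a connected subtree. Here vertex 4 appears in no bag, so the decomposition is invalid.

No — vertex 4 appears in no bag.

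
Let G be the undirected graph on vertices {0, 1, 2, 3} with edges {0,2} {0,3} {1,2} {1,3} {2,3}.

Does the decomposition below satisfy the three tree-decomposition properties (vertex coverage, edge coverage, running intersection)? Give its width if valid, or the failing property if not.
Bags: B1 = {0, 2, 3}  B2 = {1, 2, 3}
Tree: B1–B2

Yes; width 2.

Vertex coverage: the bags together contain {0, 1, 2, 3}, the full vertex set. Edge coverage: each edge of G has both endpoints in at least one bag. Running intersection: for every vertex, the bags containing it form a connected subtree. All three properties hold, so this is a valid tree decomposition of width max|bag| − 1 = 2, and hence tw(G) ≤ 2.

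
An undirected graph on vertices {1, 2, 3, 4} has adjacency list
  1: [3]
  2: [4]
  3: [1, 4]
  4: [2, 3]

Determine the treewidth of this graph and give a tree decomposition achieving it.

Treewidth 1.
One optimal decomposition is:
Bags: B1 = {1, 3}  B2 = {3, 4}  B3 = {2, 4}
Tree: B1–B2, B2–B3

Every bag has size at most 2, so the width is 2 − 1 = 1 and tw(G) ≤ 1. G has an edge, so its treewidth is at least 1. Hence tw(G) = 1 exactly.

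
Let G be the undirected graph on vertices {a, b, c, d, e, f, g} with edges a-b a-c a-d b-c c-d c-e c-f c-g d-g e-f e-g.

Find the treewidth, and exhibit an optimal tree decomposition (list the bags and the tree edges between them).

Every bag has size at most 3, so the width is 3 − 1 = 2 and tw(G) ≤ 2. For the lower bound, the 3 vertices {c, d, g} are pairwise adjacent, and any tree decomposition puts a clique entirely inside one bag — forcing width ≥ 2. The upper and lower bounds meet at 2, so that is the treewidth.

Treewidth 2.
One such decomposition:
Bags: B1 = {a, c, d}  B2 = {c, d, g}  B3 = {c, e, g}  B4 = {a, b, c}  B5 = {c, e, f}
Tree: B1–B2, B2–B3, B1–B4, B3–B5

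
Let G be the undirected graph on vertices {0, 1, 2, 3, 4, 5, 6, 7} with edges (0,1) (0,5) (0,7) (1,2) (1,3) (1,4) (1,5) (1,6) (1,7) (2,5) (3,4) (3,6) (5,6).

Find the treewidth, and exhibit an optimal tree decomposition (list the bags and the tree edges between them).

The largest bag has 3 vertices, giving width 2; this decomposition certifies tw(G) ≤ 2. Conversely, {1, 3, 4} is a clique of size 3, and the vertices of any clique must share a bag in every tree decomposition; so some bag has ≥ 3 vertices and tw(G) ≥ 2. Therefore the treewidth is 2.

Treewidth 2.
One optimal decomposition is:
Bags: B1 = {1, 5, 6}  B2 = {1, 2, 5}  B3 = {0, 1, 5}  B4 = {0, 1, 7}  B5 = {1, 3, 6}  B6 = {1, 3, 4}
Tree: B1–B2, B2–B3, B3–B4, B1–B5, B5–B6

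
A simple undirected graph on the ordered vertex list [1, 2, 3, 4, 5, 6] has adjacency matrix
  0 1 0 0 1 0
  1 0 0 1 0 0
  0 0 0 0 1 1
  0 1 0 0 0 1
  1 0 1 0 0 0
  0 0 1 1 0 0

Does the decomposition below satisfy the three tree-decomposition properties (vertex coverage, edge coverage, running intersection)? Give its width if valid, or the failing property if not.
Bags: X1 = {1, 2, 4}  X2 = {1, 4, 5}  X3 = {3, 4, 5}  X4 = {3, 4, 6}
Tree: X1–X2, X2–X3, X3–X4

Yes; width 2.

Vertex coverage: the bags together contain {1, 2, 3, 4, 5, 6}, the full vertex set. Edge coverage: each edge of G has both endpoints in at least one bag. Running intersection: for every vertex, the bags containing it form a connected subtree. All three properties hold, so this is a valid tree decomposition of width max|bag| − 1 = 2, and hence tw(G) ≤ 2.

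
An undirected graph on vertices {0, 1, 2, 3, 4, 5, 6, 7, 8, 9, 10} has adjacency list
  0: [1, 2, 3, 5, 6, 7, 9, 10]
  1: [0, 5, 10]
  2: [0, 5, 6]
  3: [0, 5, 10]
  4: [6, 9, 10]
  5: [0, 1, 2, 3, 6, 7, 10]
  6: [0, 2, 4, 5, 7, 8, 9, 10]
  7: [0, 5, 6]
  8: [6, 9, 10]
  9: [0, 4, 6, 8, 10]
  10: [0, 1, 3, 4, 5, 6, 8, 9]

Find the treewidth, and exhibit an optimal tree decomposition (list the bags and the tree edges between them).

Treewidth 3.
Bags: B1 = {0, 5, 6, 10}  B2 = {0, 6, 9, 10}  B3 = {0, 3, 5, 10}  B4 = {0, 2, 5, 6}  B5 = {0, 1, 5, 10}  B6 = {0, 5, 6, 7}  B7 = {4, 6, 9, 10}  B8 = {6, 8, 9, 10}
Tree: B1–B2, B1–B3, B1–B4, B3–B5, B4–B6, B2–B7, B7–B8

Each bag holds 4 vertices, so the decomposition has width 3, which upper-bounds the treewidth. On the other hand G contains the 4-clique {0, 6, 9, 10}. A clique must lie in a single bag of any decomposition, so no decomposition can have width below 3. Combining the bounds, tw(G) = 3.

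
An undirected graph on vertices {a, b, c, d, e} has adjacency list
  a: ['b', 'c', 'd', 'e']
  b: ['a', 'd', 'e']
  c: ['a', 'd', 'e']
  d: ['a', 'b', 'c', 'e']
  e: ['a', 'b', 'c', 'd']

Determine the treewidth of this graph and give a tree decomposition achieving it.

Each bag holds 4 vertices, so the decomposition has width 3, which upper-bounds the treewidth. For the lower bound, the 4 vertices {a, c, d, e} are pairwise adjacent, and any tree decomposition puts a clique entirely inside one bag — forcing width ≥ 3. Combining the bounds, tw(G) = 3.

Treewidth 3.
Bags: B1 = {a, b, d, e}  B2 = {a, c, d, e}
Tree: B1–B2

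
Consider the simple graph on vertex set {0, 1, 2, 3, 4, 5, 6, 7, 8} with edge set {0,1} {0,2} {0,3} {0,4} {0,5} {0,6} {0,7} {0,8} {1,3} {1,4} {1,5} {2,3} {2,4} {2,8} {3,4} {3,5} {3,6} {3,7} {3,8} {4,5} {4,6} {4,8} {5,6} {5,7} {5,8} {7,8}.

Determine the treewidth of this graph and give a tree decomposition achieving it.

Treewidth 4.
Bags: B1 = {0, 3, 5, 7, 8}  B2 = {0, 3, 4, 5, 8}  B3 = {0, 3, 4, 5, 6}  B4 = {0, 1, 3, 4, 5}  B5 = {0, 2, 3, 4, 8}
Tree: B1–B2, B2–B3, B3–B4, B2–B5

Every bag has size at most 5, so the width is 5 − 1 = 4 and tw(G) ≤ 4. Conversely, {0, 2, 3, 4, 8} is a clique of size 5, and the vertices of any clique must share a bag in every tree decomposition; so some bag has ≥ 5 vertices and tw(G) ≥ 4. The upper and lower bounds meet at 4, so that is the treewidth.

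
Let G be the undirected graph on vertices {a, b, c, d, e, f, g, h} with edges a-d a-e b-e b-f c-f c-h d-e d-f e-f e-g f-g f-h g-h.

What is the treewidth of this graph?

2

A width-2 tree decomposition is:
Bags: B1 = {a, d, e}  B2 = {d, e, f}  B3 = {e, f, g}  B4 = {f, g, h}  B5 = {b, e, f}  B6 = {c, f, h}
Tree: B1–B2, B2–B3, B3–B4, B3–B5, B4–B6
The largest bag has 3 vertices, giving width 2; this decomposition certifies tw(G) ≤ 2. Conversely, {a, d, e} is a clique of size 3, and the vertices of any clique must share a bag in every tree decomposition; so some bag has ≥ 3 vertices and tw(G) ≥ 2. The upper and lower bounds meet at 2, so that is the treewidth.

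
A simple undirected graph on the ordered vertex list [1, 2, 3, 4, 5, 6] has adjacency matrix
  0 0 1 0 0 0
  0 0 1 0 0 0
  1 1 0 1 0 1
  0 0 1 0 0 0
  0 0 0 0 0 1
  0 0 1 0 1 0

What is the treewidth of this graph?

A width-1 tree decomposition is:
Bags: B1 = {3, 6}  B2 = {3, 4}  B3 = {1, 3}  B4 = {2, 3}  B5 = {5, 6}
Tree: B1–B2, B1–B3, B2–B4, B1–B5
Every bag has size at most 2, so the width is 2 − 1 = 1 and tw(G) ≤ 1. Any graph with an edge has treewidth ≥ 1, and G has the edge 6–3. Hence tw(G) = 1 exactly.

1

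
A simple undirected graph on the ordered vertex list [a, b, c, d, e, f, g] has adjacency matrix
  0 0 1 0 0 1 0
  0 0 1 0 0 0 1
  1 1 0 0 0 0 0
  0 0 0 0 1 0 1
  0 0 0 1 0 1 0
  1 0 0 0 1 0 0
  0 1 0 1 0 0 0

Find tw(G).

2

A width-2 tree decomposition is:
Bags: B1 = {d, e, f}  B2 = {d, f, g}  B3 = {b, f, g}  B4 = {b, c, f}  B5 = {a, c, f}
Tree: B1–B2, B2–B3, B3–B4, B4–B5
Each bag holds 3 vertices, so the decomposition has width 2, which upper-bounds the treewidth. Since f–e–d–g–b–c–a–f is a cycle in G, G is not acyclic. Forests are exactly the graphs of treewidth ≤ 1, so tw(G) ≥ 2. Hence tw(G) = 2 exactly.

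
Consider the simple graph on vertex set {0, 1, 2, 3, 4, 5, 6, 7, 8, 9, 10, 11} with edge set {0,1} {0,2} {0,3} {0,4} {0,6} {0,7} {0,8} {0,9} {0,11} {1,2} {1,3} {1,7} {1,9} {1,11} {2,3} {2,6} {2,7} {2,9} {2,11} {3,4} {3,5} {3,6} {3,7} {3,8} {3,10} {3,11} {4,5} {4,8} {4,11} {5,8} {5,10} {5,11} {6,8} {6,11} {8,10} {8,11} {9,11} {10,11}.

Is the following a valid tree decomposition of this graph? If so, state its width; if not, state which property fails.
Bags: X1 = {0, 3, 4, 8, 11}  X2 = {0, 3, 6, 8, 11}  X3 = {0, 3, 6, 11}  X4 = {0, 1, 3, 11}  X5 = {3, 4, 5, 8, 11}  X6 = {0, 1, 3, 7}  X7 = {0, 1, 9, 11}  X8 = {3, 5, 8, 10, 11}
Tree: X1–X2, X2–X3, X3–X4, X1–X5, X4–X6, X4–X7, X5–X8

No — vertex 2 appears in no bag.

A tree decomposition must satisfy three properties: every vertex lies in some bag; for every edge, both endpoints lie together in some bag; and for every vertex, the bags containing it form a connected subtree. Here vertex 2 appears in no bag, so the decomposition is invalid.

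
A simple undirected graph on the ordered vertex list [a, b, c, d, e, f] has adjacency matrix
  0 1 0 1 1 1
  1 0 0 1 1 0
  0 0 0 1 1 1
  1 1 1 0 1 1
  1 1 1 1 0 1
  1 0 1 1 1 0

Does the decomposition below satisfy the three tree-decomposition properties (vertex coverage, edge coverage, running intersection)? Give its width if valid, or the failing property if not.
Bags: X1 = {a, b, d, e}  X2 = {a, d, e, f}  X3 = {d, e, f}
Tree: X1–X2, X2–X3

A tree decomposition must satisfy three properties: every vertex lies in some bag; for every edge, both endpoints lie together in some bag; and for every vertex, the bags containing it form a connected subtree. Here vertex c appears in no bag, so the decomposition is invalid.

No — vertex c appears in no bag.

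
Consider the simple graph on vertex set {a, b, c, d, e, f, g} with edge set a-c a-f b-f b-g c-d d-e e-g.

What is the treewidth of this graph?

2

A width-2 tree decomposition is:
Bags: B1 = {b, f, g}  B2 = {a, f, g}  B3 = {a, c, g}  B4 = {c, d, g}  B5 = {d, e, g}
Tree: B1–B2, B2–B3, B3–B4, B4–B5
The largest bag has 3 vertices, giving width 2; this decomposition certifies tw(G) ≤ 2. Since g–b–f–a–c–d–e–g is a cycle in G, G is not acyclic. Forests are exactly the graphs of treewidth ≤ 1, so tw(G) ≥ 2. The upper and lower bounds meet at 2, so that is the treewidth.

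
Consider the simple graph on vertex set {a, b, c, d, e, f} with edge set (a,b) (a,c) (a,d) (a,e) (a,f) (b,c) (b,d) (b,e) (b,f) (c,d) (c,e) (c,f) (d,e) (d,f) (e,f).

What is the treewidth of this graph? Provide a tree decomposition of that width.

With just one bag of size 6, the width is 6 − 1 = 5, so tw(G) ≤ 5. Conversely, {a, b, c, d, e, f} is a clique of size 6, and the vertices of any clique must share a bag in every tree decomposition; so some bag has ≥ 6 vertices and tw(G) ≥ 5. The upper and lower bounds meet at 5, so that is the treewidth.

Treewidth 5.
Bags: B1 = {a, b, c, d, e, f}
Tree: (single bag)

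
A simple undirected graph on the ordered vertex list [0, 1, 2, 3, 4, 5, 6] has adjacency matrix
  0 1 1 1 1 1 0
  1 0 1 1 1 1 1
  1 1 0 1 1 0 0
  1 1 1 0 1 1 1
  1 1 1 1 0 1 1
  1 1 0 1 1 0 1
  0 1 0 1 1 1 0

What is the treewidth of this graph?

A width-4 tree decomposition is:
Bags: B1 = {1, 3, 4, 5, 6}  B2 = {0, 1, 3, 4, 5}  B3 = {0, 1, 2, 3, 4}
Tree: B1–B2, B2–B3
The largest bag has 5 vertices, giving width 4; this decomposition certifies tw(G) ≤ 4. Conversely, {0, 1, 2, 3, 4} is a clique of size 5, and the vertices of any clique must share a bag in every tree decomposition; so some bag has ≥ 5 vertices and tw(G) ≥ 4. Therefore the treewidth is 4.

4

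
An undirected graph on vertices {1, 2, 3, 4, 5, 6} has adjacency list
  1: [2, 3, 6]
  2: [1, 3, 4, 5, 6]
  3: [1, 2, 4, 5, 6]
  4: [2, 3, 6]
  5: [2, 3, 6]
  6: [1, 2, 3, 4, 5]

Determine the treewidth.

3

A width-3 tree decomposition is:
Bags: B1 = {2, 3, 5, 6}  B2 = {2, 3, 4, 6}  B3 = {1, 2, 3, 6}
Tree: B1–B2, B2–B3
Each bag holds 4 vertices, so the decomposition has width 3, which upper-bounds the treewidth. Conversely, {1, 2, 3, 6} is a clique of size 4, and the vertices of any clique must share a bag in every tree decomposition; so some bag has ≥ 4 vertices and tw(G) ≥ 3. Hence tw(G) = 3 exactly.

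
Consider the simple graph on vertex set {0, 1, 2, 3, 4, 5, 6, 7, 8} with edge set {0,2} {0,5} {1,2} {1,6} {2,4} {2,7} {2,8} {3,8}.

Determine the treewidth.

1

A width-1 tree decomposition is:
Bags: B1 = {1, 2}  B2 = {0, 2}  B3 = {2, 8}  B4 = {2, 4}  B5 = {2, 7}  B6 = {0, 5}  B7 = {3, 8}  B8 = {1, 6}
Tree: B1–B2, B1–B3, B3–B4, B3–B5, B2–B6, B3–B7, B1–B8
Every bag has size at most 2, so the width is 2 − 1 = 1 and tw(G) ≤ 1. Since G has at least one edge (e.g. 1–2), it is not an edgeless graph, so tw(G) ≥ 1. Combining the bounds, tw(G) = 1.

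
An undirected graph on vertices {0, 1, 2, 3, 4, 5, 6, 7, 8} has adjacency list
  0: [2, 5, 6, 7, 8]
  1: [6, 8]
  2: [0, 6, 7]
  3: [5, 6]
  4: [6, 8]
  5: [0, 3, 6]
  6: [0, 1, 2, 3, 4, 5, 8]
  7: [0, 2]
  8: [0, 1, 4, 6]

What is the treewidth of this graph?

A width-2 tree decomposition is:
Bags: B1 = {0, 6, 8}  B2 = {0, 2, 6}  B3 = {4, 6, 8}  B4 = {1, 6, 8}  B5 = {0, 5, 6}  B6 = {0, 2, 7}  B7 = {3, 5, 6}
Tree: B1–B2, B1–B3, B3–B4, B1–B5, B2–B6, B5–B7
Each bag holds 3 vertices, so the decomposition has width 2, which upper-bounds the treewidth. For the lower bound, the 3 vertices {0, 6, 8} are pairwise adjacent, and any tree decomposition puts a clique entirely inside one bag — forcing width ≥ 2. Hence tw(G) = 2 exactly.

2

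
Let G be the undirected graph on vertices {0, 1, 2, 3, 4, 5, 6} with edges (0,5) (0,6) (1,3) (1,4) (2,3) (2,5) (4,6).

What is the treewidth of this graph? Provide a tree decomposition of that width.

Every bag has size at most 3, so the width is 3 − 1 = 2 and tw(G) ≤ 2. For the lower bound, G contains the cycle 5–2–3–1–4–6–0–5, so G is not a forest; only forests have treewidth ≤ 1, hence tw(G) ≥ 2. Combining the bounds, tw(G) = 2.

Treewidth 2.
One such decomposition:
Bags: B1 = {2, 3, 5}  B2 = {1, 3, 5}  B3 = {1, 4, 5}  B4 = {4, 5, 6}  B5 = {0, 5, 6}
Tree: B1–B2, B2–B3, B3–B4, B4–B5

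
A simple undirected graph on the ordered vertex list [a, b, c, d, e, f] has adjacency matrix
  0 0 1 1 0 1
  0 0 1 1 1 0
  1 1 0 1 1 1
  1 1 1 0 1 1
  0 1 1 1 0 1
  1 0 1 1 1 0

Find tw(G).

A width-3 tree decomposition is:
Bags: B1 = {c, d, e, f}  B2 = {a, c, d, f}  B3 = {b, c, d, e}
Tree: B1–B2, B1–B3
Every bag has size at most 4, so the width is 4 − 1 = 3 and tw(G) ≤ 3. Conversely, {c, d, e, f} is a clique of size 4, and the vertices of any clique must share a bag in every tree decomposition; so some bag has ≥ 4 vertices and tw(G) ≥ 3. Hence tw(G) = 3 exactly.

3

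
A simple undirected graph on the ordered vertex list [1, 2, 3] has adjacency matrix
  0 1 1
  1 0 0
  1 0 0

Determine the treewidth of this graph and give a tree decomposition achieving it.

Treewidth 1.
Bags: B1 = {1, 3}  B2 = {1, 2}
Tree: B1–B2

The largest bag has 2 vertices, giving width 1; this decomposition certifies tw(G) ≤ 1. Since G has at least one edge (e.g. 1–3), it is not an edgeless graph, so tw(G) ≥ 1. Hence tw(G) = 1 exactly.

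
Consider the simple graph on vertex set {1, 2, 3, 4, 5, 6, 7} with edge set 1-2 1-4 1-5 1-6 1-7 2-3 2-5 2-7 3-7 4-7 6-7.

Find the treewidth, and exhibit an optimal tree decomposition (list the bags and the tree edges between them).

Every bag has size at most 3, so the width is 3 − 1 = 2 and tw(G) ≤ 2. For the lower bound, the 3 vertices {1, 2, 5} are pairwise adjacent, and any tree decomposition puts a clique entirely inside one bag — forcing width ≥ 2. Hence tw(G) = 2 exactly.

Treewidth 2.
Bags: B1 = {1, 2, 7}  B2 = {2, 3, 7}  B3 = {1, 6, 7}  B4 = {1, 4, 7}  B5 = {1, 2, 5}
Tree: B1–B2, B1–B3, B1–B4, B1–B5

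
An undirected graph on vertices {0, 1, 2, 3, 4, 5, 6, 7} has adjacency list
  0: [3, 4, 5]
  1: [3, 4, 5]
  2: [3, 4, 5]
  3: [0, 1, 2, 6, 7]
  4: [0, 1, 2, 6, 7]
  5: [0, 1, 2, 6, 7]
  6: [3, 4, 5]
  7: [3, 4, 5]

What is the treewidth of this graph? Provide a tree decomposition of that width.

Every bag has size at most 4, so the width is 4 − 1 = 3 and tw(G) ≤ 3. For the lower bound: the 4 vertex sets {1,5}, {2,3}, {4}, {7} are disjoint, each induces a connected subgraph, and every pair is joined by at least one edge of G. Contracting each set to a single vertex therefore yields K_{4} as a minor, and since treewidth is minor-monotone, tw(G) ≥ tw(K_{4}) = 3. Therefore the treewidth is 3.

Treewidth 3.
One such decomposition:
Bags: B1 = {1, 3, 4, 5}  B2 = {2, 3, 4, 5}  B3 = {3, 4, 5, 7}  B4 = {0, 3, 4, 5}  B5 = {3, 4, 5, 6}
Tree: B1–B2, B2–B3, B3–B4, B4–B5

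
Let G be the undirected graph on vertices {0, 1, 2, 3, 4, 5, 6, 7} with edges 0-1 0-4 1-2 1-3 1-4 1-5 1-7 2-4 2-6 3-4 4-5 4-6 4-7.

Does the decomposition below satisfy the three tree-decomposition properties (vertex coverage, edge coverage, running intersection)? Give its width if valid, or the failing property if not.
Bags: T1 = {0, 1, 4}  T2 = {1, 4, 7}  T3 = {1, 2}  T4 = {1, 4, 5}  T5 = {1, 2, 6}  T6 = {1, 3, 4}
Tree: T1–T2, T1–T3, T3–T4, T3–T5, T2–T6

A tree decomposition must satisfy three properties: every vertex lies in some bag; for every edge, both endpoints lie together in some bag; and for every vertex, the bags containing it form a connected subtree. Here edge (4,2) lies in no bag, so the decomposition is invalid.

No — edge (4,2) lies in no bag.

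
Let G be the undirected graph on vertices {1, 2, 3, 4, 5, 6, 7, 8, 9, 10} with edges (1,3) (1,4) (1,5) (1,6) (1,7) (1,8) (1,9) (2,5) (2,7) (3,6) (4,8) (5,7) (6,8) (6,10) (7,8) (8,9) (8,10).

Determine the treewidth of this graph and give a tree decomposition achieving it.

Treewidth 2.
One such decomposition:
Bags: B1 = {1, 6, 8}  B2 = {1, 4, 8}  B3 = {1, 7, 8}  B4 = {1, 8, 9}  B5 = {1, 3, 6}  B6 = {1, 5, 7}  B7 = {6, 8, 10}  B8 = {2, 5, 7}
Tree: B1–B2, B1–B3, B1–B4, B1–B5, B3–B6, B1–B7, B6–B8

Every bag has size at most 3, so the width is 3 − 1 = 2 and tw(G) ≤ 2. For the lower bound, the 3 vertices {1, 8, 9} are pairwise adjacent, and any tree decomposition puts a clique entirely inside one bag — forcing width ≥ 2. Combining the bounds, tw(G) = 2.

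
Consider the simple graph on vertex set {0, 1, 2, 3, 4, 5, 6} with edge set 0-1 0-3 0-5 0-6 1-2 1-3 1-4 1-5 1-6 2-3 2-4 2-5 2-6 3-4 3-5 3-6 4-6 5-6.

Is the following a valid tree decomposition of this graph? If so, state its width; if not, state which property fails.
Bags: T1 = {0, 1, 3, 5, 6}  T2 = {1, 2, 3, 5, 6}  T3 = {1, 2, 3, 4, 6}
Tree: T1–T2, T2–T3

Yes; width 4.

Vertex coverage: the bags together contain {0, 1, 2, 3, 4, 5, 6}, the full vertex set. Edge coverage: each edge of G has both endpoints in at least one bag. Running intersection: for every vertex, the bags containing it form a connected subtree. All three properties hold, so this is a valid tree decomposition of width max|bag| − 1 = 4, and hence tw(G) ≤ 4.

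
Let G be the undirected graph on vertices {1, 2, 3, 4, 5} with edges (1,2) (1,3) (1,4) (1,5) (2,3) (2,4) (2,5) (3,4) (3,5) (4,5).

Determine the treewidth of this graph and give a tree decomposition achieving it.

Treewidth 4.
One optimal decomposition is:
Bags: B1 = {1, 2, 3, 4, 5}
Tree: (single bag)

A single bag containing all 5 vertices is trivially a valid decomposition of width 4. Conversely, {1, 2, 3, 4, 5} is a clique of size 5, and the vertices of any clique must share a bag in every tree decomposition; so some bag has ≥ 5 vertices and tw(G) ≥ 4. Therefore the treewidth is 4.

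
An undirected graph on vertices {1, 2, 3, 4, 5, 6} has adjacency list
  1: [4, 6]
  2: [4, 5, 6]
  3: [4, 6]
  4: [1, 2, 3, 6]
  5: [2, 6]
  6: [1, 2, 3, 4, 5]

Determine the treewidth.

2

A width-2 tree decomposition is:
Bags: B1 = {3, 4, 6}  B2 = {2, 4, 6}  B3 = {1, 4, 6}  B4 = {2, 5, 6}
Tree: B1–B2, B2–B3, B2–B4
Every bag has size at most 3, so the width is 3 − 1 = 2 and tw(G) ≤ 2. On the other hand G contains the 3-clique {1, 4, 6}. A clique must lie in a single bag of any decomposition, so no decomposition can have width below 2. Combining the bounds, tw(G) = 2.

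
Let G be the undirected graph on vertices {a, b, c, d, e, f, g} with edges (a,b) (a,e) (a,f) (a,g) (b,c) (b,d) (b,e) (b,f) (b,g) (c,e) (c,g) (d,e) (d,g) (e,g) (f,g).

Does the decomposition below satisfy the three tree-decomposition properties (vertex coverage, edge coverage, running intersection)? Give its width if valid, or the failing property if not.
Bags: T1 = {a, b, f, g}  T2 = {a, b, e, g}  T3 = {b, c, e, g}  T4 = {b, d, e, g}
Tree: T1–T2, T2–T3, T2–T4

Vertex coverage: the bags together contain {a, b, c, d, e, f, g}, the full vertex set. Edge coverage: each edge of G has both endpoints in at least one bag. Running intersection: for every vertex, the bags containing it form a connected subtree. All three properties hold, so this is a valid tree decomposition of width max|bag| − 1 = 3, and hence tw(G) ≤ 3.

Yes; width 3.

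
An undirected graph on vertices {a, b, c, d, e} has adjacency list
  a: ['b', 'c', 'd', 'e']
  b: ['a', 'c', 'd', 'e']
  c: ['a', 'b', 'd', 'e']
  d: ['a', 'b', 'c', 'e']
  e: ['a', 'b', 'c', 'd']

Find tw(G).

4

A width-4 tree decomposition is:
Bags: B1 = {a, b, c, d, e}
Tree: (single bag)
With just one bag of size 5, the width is 5 − 1 = 4, so tw(G) ≤ 4. Conversely, {a, b, c, d, e} is a clique of size 5, and the vertices of any clique must share a bag in every tree decomposition; so some bag has ≥ 5 vertices and tw(G) ≥ 4. Hence tw(G) = 4 exactly.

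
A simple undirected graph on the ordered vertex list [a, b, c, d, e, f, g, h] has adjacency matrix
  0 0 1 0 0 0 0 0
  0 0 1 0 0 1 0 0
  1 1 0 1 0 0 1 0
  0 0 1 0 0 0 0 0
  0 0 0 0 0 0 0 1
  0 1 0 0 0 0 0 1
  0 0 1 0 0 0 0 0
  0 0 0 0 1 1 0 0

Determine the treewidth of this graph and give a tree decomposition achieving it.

Each bag holds 2 vertices, so the decomposition has width 1, which upper-bounds the treewidth. Since G has at least one edge (e.g. b–f), it is not an edgeless graph, so tw(G) ≥ 1. The upper and lower bounds meet at 1, so that is the treewidth.

Treewidth 1.
One optimal decomposition is:
Bags: B1 = {b, f}  B2 = {b, c}  B3 = {a, c}  B4 = {c, g}  B5 = {c, d}  B6 = {f, h}  B7 = {e, h}
Tree: B1–B2, B2–B3, B3–B4, B2–B5, B1–B6, B6–B7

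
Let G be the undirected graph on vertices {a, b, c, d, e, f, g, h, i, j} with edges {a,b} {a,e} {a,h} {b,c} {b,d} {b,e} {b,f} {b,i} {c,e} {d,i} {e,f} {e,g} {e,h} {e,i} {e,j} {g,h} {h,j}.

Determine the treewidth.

2

A width-2 tree decomposition is:
Bags: B1 = {a, e, h}  B2 = {a, b, e}  B3 = {b, c, e}  B4 = {e, g, h}  B5 = {b, e, i}  B6 = {e, h, j}  B7 = {b, d, i}  B8 = {b, e, f}
Tree: B1–B2, B2–B3, B1–B4, B3–B5, B1–B6, B5–B7, B2–B8
Every bag has size at most 3, so the width is 3 − 1 = 2 and tw(G) ≤ 2. Conversely, {b, d, i} is a clique of size 3, and the vertices of any clique must share a bag in every tree decomposition; so some bag has ≥ 3 vertices and tw(G) ≥ 2. The upper and lower bounds meet at 2, so that is the treewidth.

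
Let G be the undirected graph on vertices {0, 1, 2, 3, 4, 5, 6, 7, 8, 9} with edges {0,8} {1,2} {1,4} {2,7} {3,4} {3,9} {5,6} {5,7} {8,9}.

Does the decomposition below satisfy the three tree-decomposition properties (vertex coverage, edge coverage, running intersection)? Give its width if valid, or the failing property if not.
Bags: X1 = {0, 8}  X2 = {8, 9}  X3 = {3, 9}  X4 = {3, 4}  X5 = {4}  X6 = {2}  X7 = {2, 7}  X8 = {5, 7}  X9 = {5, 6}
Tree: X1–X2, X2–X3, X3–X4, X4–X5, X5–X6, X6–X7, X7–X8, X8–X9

A tree decomposition must satisfy three properties: every vertex lies in some bag; for every edge, both endpoints lie together in some bag; and for every vertex, the bags containing it form a connected subtree. Here vertex 1 appears in no bag, so the decomposition is invalid.

No — vertex 1 appears in no bag.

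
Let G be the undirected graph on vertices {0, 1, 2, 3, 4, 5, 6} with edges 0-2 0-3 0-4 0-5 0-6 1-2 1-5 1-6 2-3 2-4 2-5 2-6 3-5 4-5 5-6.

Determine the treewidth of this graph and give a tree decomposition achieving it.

Treewidth 3.
One optimal decomposition is:
Bags: B1 = {0, 2, 5, 6}  B2 = {0, 2, 3, 5}  B3 = {0, 2, 4, 5}  B4 = {1, 2, 5, 6}
Tree: B1–B2, B2–B3, B1–B4

Each bag holds 4 vertices, so the decomposition has width 3, which upper-bounds the treewidth. For the lower bound, the 4 vertices {0, 2, 3, 5} are pairwise adjacent, and any tree decomposition puts a clique entirely inside one bag — forcing width ≥ 3. Therefore the treewidth is 3.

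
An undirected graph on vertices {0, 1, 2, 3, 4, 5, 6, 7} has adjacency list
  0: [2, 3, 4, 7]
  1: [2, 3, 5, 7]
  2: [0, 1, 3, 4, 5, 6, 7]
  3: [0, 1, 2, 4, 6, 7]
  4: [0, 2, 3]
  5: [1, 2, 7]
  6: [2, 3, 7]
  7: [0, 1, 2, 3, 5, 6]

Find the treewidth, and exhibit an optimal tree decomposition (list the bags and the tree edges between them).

Treewidth 3.
One such decomposition:
Bags: B1 = {0, 2, 3, 4}  B2 = {0, 2, 3, 7}  B3 = {1, 2, 3, 7}  B4 = {2, 3, 6, 7}  B5 = {1, 2, 5, 7}
Tree: B1–B2, B2–B3, B3–B4, B3–B5

The largest bag has 4 vertices, giving width 3; this decomposition certifies tw(G) ≤ 3. For the lower bound, the 4 vertices {0, 2, 3, 4} are pairwise adjacent, and any tree decomposition puts a clique entirely inside one bag — forcing width ≥ 3. The upper and lower bounds meet at 3, so that is the treewidth.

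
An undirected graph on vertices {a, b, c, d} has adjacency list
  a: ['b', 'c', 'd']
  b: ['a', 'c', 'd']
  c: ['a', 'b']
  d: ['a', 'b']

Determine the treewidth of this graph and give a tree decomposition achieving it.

Treewidth 2.
Bags: B1 = {a, b, d}  B2 = {a, b, c}
Tree: B1–B2

Each bag holds 3 vertices, so the decomposition has width 2, which upper-bounds the treewidth. Conversely, {a, b, d} is a clique of size 3, and the vertices of any clique must share a bag in every tree decomposition; so some bag has ≥ 3 vertices and tw(G) ≥ 2. The upper and lower bounds meet at 2, so that is the treewidth.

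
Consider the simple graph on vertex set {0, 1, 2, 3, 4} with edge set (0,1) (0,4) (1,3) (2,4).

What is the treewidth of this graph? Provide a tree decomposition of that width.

The largest bag has 2 vertices, giving width 1; this decomposition certifies tw(G) ≤ 1. G has an edge, so its treewidth is at least 1. The upper and lower bounds meet at 1, so that is the treewidth.

Treewidth 1.
One such decomposition:
Bags: B1 = {2, 4}  B2 = {0, 4}  B3 = {0, 1}  B4 = {1, 3}
Tree: B1–B2, B2–B3, B3–B4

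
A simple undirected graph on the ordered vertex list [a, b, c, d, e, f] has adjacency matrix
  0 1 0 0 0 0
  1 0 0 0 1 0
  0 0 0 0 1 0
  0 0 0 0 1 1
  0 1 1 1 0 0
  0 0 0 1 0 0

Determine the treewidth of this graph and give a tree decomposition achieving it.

Every bag has size at most 2, so the width is 2 − 1 = 1 and tw(G) ≤ 1. G has an edge, so its treewidth is at least 1. Combining the bounds, tw(G) = 1.

Treewidth 1.
One such decomposition:
Bags: B1 = {c, e}  B2 = {d, e}  B3 = {b, e}  B4 = {d, f}  B5 = {a, b}
Tree: B1–B2, B2–B3, B2–B4, B3–B5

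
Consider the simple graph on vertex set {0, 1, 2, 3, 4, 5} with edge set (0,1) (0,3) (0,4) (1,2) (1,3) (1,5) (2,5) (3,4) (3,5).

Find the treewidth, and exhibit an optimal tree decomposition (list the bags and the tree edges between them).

The largest bag has 3 vertices, giving width 2; this decomposition certifies tw(G) ≤ 2. On the other hand G contains the 3-clique {1, 2, 5}. A clique must lie in a single bag of any decomposition, so no decomposition can have width below 2. Combining the bounds, tw(G) = 2.

Treewidth 2.
One such decomposition:
Bags: B1 = {0, 3, 4}  B2 = {0, 1, 3}  B3 = {1, 3, 5}  B4 = {1, 2, 5}
Tree: B1–B2, B2–B3, B3–B4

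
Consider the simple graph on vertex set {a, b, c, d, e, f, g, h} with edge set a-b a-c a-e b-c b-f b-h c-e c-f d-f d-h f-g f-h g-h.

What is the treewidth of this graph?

A width-2 tree decomposition is:
Bags: B1 = {f, g, h}  B2 = {d, f, h}  B3 = {b, f, h}  B4 = {b, c, f}  B5 = {a, b, c}  B6 = {a, c, e}
Tree: B1–B2, B2–B3, B3–B4, B4–B5, B5–B6
Each bag holds 3 vertices, so the decomposition has width 2, which upper-bounds the treewidth. For the lower bound, the 3 vertices {a, c, e} are pairwise adjacent, and any tree decomposition puts a clique entirely inside one bag — forcing width ≥ 2. Hence tw(G) = 2 exactly.

2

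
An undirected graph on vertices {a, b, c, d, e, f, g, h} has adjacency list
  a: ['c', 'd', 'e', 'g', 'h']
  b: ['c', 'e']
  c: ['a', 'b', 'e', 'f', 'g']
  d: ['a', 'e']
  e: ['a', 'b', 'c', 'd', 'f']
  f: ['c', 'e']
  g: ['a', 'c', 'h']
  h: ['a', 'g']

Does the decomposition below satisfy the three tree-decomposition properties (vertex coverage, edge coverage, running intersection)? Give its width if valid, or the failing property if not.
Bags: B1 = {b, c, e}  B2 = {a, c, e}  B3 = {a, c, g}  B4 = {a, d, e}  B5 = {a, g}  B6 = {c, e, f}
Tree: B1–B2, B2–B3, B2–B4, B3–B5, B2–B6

A tree decomposition must satisfy three properties: every vertex lies in some bag; for every edge, both endpoints lie together in some bag; and for every vertex, the bags containing it form a connected subtree. Here vertex h appears in no bag, so the decomposition is invalid.

No — vertex h appears in no bag.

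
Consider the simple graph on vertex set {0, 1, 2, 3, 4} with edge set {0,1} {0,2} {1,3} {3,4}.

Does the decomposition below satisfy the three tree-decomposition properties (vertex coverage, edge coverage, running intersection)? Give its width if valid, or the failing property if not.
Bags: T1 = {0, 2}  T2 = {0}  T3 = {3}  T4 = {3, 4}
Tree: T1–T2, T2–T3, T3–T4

No — vertex 1 appears in no bag.

A tree decomposition must satisfy three properties: every vertex lies in some bag; for every edge, both endpoints lie together in some bag; and for every vertex, the bags containing it form a connected subtree. Here vertex 1 appears in no bag, so the decomposition is invalid.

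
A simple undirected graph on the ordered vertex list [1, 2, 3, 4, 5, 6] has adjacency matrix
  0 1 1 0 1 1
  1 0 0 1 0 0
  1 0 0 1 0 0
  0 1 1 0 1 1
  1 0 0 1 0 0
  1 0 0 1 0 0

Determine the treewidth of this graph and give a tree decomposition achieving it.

Each bag holds 3 vertices, so the decomposition has width 2, which upper-bounds the treewidth. For the lower bound, G contains the cycle 1–6–4–3–1, so G is not a forest; only forests have treewidth ≤ 1, hence tw(G) ≥ 2. Hence tw(G) = 2 exactly.

Treewidth 2.
One optimal decomposition is:
Bags: B1 = {1, 4, 6}  B2 = {1, 3, 4}  B3 = {1, 2, 4}  B4 = {1, 4, 5}
Tree: B1–B2, B2–B3, B3–B4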